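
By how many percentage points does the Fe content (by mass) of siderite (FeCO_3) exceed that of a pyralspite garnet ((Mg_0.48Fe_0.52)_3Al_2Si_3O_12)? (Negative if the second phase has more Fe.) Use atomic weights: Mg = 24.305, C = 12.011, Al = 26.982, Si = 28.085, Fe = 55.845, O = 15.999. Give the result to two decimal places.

M(FeCO_3) = 115.853 g/mol, so wt% Fe = 55.845/115.853 × 100 = 48.20%.
M((Mg_0.48Fe_0.52)_3Al_2Si_3O_12) = 452.324 g/mol, so wt% Fe = 87.118/452.324 × 100 = 19.26%.
48.20 − 19.26 = 28.94 pp.

28.94 percentage points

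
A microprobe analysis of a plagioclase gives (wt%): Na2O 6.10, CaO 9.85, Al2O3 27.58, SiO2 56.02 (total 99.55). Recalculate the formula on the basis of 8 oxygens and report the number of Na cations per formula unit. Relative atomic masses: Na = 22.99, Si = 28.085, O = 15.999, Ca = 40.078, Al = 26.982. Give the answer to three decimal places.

0.534 Na apfu

6.10 wt% Na2O ÷ 61.979 g/mol = 0.09842 mol, giving 0.19684 Na and 0.09842 O.
9.85 wt% CaO ÷ 56.077 g/mol = 0.17565 mol, giving 0.17565 Ca and 0.17565 O.
27.58 wt% Al2O3 ÷ 101.961 g/mol = 0.27050 mol, giving 0.54100 Al and 0.81150 O.
56.02 wt% SiO2 ÷ 60.083 g/mol = 0.93238 mol, giving 0.93238 Si and 1.86476 O.
Oxygen sums to 2.95033; scaling by 8/2.95033 = 2.71156 puts the formula on 8 O.
Na: 0.19684 × 2.71156 = 0.534 atoms per formula unit.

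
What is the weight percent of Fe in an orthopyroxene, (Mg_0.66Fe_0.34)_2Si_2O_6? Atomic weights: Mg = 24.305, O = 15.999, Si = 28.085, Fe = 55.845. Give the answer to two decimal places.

17.09 wt%

Molar mass of (Mg_0.66Fe_0.34)_2Si_2O_6: 1.32×24.305 + 0.68×55.845 + 2×28.085 + 6×15.999 = 222.221 g/mol.
Mass of Fe per formula unit: 0.68 × 55.845 = 37.975 g.
Weight fraction Fe = 37.975 / 222.221 = 0.1709.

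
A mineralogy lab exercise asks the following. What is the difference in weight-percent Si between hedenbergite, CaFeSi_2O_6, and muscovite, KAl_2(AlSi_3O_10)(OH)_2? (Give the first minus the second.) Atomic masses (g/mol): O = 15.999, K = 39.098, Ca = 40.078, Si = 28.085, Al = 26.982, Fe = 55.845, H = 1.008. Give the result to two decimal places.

M(CaFeSi_2O_6) = 248.087 g/mol, so wt% Si = 56.170/248.087 × 100 = 22.64%.
M(KAl_2(AlSi_3O_10)(OH)_2) = 398.303 g/mol, so wt% Si = 84.255/398.303 × 100 = 21.15%.
22.64 − 21.15 = 1.49 pp.

1.49 percentage points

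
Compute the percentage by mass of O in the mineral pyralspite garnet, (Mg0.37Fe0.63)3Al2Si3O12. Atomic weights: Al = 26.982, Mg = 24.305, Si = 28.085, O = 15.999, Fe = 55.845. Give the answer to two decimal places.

41.49 mass %

M((Mg0.37Fe0.63)3Al2Si3O12) = 462.733 g/mol.
O contributes 12 × 15.999 = 191.988 g per mole.
191.988/462.733 = 0.4149 → 41.49%.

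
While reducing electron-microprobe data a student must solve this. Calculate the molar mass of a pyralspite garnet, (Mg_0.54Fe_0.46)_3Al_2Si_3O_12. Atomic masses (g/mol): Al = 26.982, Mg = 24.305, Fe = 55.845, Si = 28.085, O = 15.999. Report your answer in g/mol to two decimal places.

446.65 g/mol

M = 1.62×24.305 + 1.38×55.845 + 2×26.982 + 3×28.085 + 12×15.999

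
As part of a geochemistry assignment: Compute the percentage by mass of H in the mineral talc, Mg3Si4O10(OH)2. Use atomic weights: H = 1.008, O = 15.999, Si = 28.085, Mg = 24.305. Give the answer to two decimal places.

M(Mg3Si4O10(OH)2) = 379.259 g/mol.
H contributes 2 × 1.008 = 2.016 g per mole.
2.016/379.259 = 0.0053 → 0.53%.

0.53 weight percent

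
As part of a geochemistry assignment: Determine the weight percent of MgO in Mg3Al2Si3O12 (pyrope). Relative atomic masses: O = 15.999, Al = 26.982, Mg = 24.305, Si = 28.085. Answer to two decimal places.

M(Mg3Al2Si3O12) = 403.122 g/mol; M(MgO) = 40.304 g/mol.
Moles MgO per formula unit = 3 Mg ÷ 1 = 3.0000.
MgO fraction = (3.0000 × 40.304) / 403.122 = 120.912/403.122 = 0.2999.

29.99 wt%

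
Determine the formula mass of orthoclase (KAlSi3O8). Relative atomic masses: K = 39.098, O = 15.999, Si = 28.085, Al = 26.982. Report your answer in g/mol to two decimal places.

278.33 g/mol

The formula mass is the sum 1(39.098) + 1(26.982) + 3(28.085) + 8(15.999).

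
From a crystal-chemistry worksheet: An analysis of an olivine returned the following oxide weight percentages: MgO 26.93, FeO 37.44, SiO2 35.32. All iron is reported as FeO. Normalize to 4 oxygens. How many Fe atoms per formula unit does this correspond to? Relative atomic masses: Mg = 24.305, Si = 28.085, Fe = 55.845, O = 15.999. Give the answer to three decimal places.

0.881 Fe apfu

26.93 wt% MgO ÷ 40.304 g/mol = 0.66817 mol, giving 0.66817 Mg and 0.66817 O.
37.44 wt% FeO ÷ 71.844 g/mol = 0.52113 mol, giving 0.52113 Fe and 0.52113 O.
35.32 wt% SiO2 ÷ 60.083 g/mol = 0.58785 mol, giving 0.58785 Si and 1.17570 O.
Oxygen sums to 2.36500; scaling by 4/2.36500 = 1.69133 puts the formula on 4 O.
Fe: 0.52113 × 1.69133 = 0.881 atoms per formula unit.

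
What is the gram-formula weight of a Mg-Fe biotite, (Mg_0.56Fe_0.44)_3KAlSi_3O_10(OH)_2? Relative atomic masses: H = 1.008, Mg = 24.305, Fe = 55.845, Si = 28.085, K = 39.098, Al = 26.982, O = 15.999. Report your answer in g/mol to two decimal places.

M = 1.68·24.305 + 1.32·55.845 + 1·39.098 + 1·26.982 + 3·28.085 + 12·15.999 + 2·1.008

458.89 g/mol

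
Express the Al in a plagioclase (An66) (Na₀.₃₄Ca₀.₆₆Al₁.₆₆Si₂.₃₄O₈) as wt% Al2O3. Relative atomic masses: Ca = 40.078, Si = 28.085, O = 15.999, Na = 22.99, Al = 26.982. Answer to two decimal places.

31.03 wt%

Molar mass of Na₀.₃₄Ca₀.₆₆Al₁.₆₆Si₂.₃₄O₈ = 0.34×22.99 + 0.66×40.078 + 1.66×26.982 + 2.34×28.085 + 8×15.999 = 272.769 g/mol.
Each formula unit contains 1.66 Al, equivalent to 1.66/2 = 0.8300 mol Al2O3.
M(Al2O3) = 2×26.982 + 3×15.999 = 101.961 g/mol.
Mass of Al2O3 per formula unit = 0.8300 × 101.961 = 84.628 g.
Al2O3 wt% = 84.628 / 272.769 × 100 = 31.03%.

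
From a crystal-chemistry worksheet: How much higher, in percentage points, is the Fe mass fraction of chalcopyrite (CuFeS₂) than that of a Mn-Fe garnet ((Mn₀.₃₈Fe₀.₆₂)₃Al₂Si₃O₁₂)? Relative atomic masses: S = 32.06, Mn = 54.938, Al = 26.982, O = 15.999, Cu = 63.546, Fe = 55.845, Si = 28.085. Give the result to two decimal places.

9.52 percentage points

Fe in CuFeS₂: molar mass 183.511 g/mol; 1×55.845 = 55.845 g → 30.43 wt%.
Fe in (Mn₀.₃₈Fe₀.₆₂)₃Al₂Si₃O₁₂: molar mass 496.708 g/mol; 1.86×55.845 = 103.872 g → 20.91 wt%.
Difference = 30.43 − 20.91 = 9.52 percentage points.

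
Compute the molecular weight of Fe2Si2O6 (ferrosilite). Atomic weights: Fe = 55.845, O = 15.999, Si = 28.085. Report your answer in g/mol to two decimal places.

Fe: 2 × 55.845 = 111.6900
Si: 2 × 28.085 = 56.1700
O: 6 × 15.999 = 95.9940
Summing the contributions gives the formula mass.

263.85 g/mol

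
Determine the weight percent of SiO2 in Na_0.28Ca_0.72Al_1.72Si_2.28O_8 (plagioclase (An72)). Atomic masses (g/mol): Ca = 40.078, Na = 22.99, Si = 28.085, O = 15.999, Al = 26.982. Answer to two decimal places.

50.05 wt%

Formula mass = 273.728 g/mol.
2.28 Si → 2.2800 mol SiO2 per formula unit; M(SiO2) = 60.083, so SiO2 mass = 136.989 g.
136.989/273.728 × 100 = 50.05 wt%.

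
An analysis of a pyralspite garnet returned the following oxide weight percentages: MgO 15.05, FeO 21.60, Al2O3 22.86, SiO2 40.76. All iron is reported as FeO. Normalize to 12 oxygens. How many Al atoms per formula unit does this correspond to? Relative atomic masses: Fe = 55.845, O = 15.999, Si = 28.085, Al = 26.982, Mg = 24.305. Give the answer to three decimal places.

MgO: 15.05/40.304 = 0.37341 mol → 0.37341 mol Mg, 0.37341 mol O.
FeO: 21.60/71.844 = 0.30065 mol → 0.30065 mol Fe, 0.30065 mol O.
Al2O3: 22.86/101.961 = 0.22420 mol → 0.44840 mol Al, 0.67260 mol O.
SiO2: 40.76/60.083 = 0.67839 mol → 0.67839 mol Si, 1.35678 mol O.
Total oxygen = 2.70344 mol. Normalization factor = 12/2.70344 = 4.43879.
Al per 12 O = 0.44840 × 4.43879 = 1.990.

1.990 Al apfu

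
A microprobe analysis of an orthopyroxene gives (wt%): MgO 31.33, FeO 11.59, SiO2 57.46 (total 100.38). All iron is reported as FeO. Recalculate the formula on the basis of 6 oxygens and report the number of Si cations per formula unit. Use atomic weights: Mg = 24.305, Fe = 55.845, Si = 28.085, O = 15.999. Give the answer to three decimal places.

MgO (M=40.304): mol = 0.77734; Mg = 0.77734, O = 0.77734.
FeO (M=71.844): mol = 0.16132; Fe = 0.16132, O = 0.16132.
SiO2 (M=60.083): mol = 0.95634; Si = 0.95634, O = 1.91268.
ΣO = 2.85134; factor = 6/ΣO = 2.10427.
Si apfu = 0.95634 × 2.10427 = 2.012.

2.012 Si apfu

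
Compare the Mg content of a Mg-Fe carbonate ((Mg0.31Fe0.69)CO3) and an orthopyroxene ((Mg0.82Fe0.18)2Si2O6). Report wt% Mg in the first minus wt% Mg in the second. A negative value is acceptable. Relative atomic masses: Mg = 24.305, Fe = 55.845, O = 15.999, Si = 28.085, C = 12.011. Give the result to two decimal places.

-11.69 percentage points

M((Mg0.31Fe0.69)CO3) = 106.076 g/mol, so wt% Mg = 7.535/106.076 × 100 = 7.10%.
M((Mg0.82Fe0.18)2Si2O6) = 212.128 g/mol, so wt% Mg = 39.860/212.128 × 100 = 18.79%.
7.10 − 18.79 = -11.69 pp.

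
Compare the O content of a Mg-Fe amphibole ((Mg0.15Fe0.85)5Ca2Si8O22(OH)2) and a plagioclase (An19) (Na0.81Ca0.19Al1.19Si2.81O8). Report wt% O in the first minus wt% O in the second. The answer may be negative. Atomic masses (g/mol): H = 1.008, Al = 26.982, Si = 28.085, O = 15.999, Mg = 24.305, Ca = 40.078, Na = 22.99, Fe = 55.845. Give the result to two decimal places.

-7.68 percentage points

O in (Mg0.15Fe0.85)5Ca2Si8O22(OH)2: molar mass 946.398 g/mol; 24×15.999 = 383.976 g → 40.57 wt%.
O in Na0.81Ca0.19Al1.19Si2.81O8: molar mass 265.256 g/mol; 8×15.999 = 127.992 g → 48.25 wt%.
Difference = 40.57 − 48.25 = -7.68 percentage points.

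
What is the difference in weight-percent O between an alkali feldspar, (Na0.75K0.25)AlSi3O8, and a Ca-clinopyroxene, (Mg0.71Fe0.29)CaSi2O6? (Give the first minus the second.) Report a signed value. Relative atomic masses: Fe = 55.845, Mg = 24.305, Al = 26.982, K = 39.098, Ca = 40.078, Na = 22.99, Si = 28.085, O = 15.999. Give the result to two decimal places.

First mineral: 127.992 g O in 266.246 g formula = 48.07 wt% O.
Second mineral: 95.994 g O in 225.694 g formula = 42.53 wt% O.
48.07% − 42.53% gives a difference of 5.54 percentage points.

5.54 percentage points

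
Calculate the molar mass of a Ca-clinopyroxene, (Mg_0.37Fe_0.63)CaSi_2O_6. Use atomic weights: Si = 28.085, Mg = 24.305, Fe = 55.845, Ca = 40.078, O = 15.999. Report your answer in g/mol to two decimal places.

M = 0.37·24.305 + 0.63·55.845 + 1·40.078 + 2·28.085 + 6·15.999

236.42 g/mol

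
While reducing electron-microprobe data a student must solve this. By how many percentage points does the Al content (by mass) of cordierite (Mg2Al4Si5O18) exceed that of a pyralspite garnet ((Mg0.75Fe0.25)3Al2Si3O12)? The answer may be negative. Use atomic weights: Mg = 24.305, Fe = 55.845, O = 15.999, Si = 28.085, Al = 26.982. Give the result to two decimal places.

5.81 percentage points

First mineral: 107.928 g Al in 584.945 g formula = 18.45 wt% Al.
Second mineral: 53.964 g Al in 426.777 g formula = 12.64 wt% Al.
18.45% − 12.64% gives a difference of 5.81 percentage points.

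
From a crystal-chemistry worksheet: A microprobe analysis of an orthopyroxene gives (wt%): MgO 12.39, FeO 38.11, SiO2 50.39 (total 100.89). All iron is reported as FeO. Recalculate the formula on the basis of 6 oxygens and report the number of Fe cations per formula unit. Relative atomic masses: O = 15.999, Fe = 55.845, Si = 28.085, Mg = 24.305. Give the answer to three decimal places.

MgO: 12.39/40.304 = 0.30741 mol → 0.30741 mol Mg, 0.30741 mol O.
FeO: 38.11/71.844 = 0.53045 mol → 0.53045 mol Fe, 0.53045 mol O.
SiO2: 50.39/60.083 = 0.83867 mol → 0.83867 mol Si, 1.67734 mol O.
Total oxygen = 2.51520 mol. Normalization factor = 6/2.51520 = 2.38550.
Fe per 6 O = 0.53045 × 2.38550 = 1.265.

1.265 Fe apfu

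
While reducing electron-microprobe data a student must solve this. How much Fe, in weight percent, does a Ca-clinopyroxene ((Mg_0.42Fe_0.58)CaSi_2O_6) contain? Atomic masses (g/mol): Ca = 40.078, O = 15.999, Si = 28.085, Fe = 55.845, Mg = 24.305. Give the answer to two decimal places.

M((Mg_0.42Fe_0.58)CaSi_2O_6) = 234.840 g/mol.
Fe contributes 0.58 × 55.845 = 32.390 g per mole.
32.390/234.840 = 0.1379 → 13.79%.

13.79 weight percent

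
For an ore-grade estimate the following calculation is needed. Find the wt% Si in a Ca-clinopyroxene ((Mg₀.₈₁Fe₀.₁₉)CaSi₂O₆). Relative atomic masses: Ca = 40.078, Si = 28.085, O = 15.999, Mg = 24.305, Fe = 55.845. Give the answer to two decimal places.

Formula mass = 0.81×24.305 + 0.19×55.845 + 1×40.078 + 2×28.085 + 6×15.999 = 222.540 g/mol, of which 56.170 g is Si.
So Si makes up 56.170/222.540 = 0.2524 of the mass, i.e. 25.24%.

25.24 mass %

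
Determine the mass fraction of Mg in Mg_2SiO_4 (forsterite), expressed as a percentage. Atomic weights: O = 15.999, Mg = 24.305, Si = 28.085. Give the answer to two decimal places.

Molar mass of Mg_2SiO_4: 2×24.305 + 1×28.085 + 4×15.999 = 140.691 g/mol.
Mass of Mg per formula unit: 2 × 24.305 = 48.610 g.
Weight fraction Mg = 48.610 / 140.691 = 0.3455.

34.55 weight percent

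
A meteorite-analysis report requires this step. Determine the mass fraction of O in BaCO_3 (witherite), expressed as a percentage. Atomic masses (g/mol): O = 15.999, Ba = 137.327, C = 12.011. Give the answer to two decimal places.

M(BaCO_3) = 197.335 g/mol.
O contributes 3 × 15.999 = 47.997 g per mole.
47.997/197.335 = 0.2432 → 24.32%.

24.32 wt%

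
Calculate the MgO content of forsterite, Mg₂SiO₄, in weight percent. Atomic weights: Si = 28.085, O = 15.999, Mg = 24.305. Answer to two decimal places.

57.29 wt%

Formula mass = 140.691 g/mol.
2 Mg → 2.0000 mol MgO per formula unit; M(MgO) = 40.304, so MgO mass = 80.608 g.
80.608/140.691 × 100 = 57.29 wt%.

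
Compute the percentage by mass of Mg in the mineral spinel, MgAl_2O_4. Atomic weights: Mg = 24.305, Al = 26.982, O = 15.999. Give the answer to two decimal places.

M(MgAl_2O_4) = 142.265 g/mol.
Mg contributes 1 × 24.305 = 24.305 g per mole.
24.305/142.265 = 0.1708 → 17.08%.

17.08 wt%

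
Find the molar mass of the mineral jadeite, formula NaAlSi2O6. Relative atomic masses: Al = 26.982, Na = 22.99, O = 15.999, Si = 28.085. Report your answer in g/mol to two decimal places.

M = 1·22.99 + 1·26.982 + 2·28.085 + 6·15.999

202.14 g/mol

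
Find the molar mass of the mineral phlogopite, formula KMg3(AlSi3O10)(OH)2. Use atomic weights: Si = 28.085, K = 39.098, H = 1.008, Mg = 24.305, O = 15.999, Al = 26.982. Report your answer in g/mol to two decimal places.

417.25 g/mol

The formula mass is the sum 1×39.098 + 3×24.305 + 1×26.982 + 3×28.085 + 12×15.999 + 2×1.008.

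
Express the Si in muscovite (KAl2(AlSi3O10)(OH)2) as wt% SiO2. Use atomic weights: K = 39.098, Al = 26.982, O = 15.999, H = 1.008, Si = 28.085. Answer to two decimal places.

M(KAl2(AlSi3O10)(OH)2) = 398.303 g/mol; M(SiO2) = 60.083 g/mol.
Moles SiO2 per formula unit = 3 Si ÷ 1 = 3.0000.
SiO2 fraction = (3.0000 × 60.083) / 398.303 = 180.249/398.303 = 0.4525.

45.25 wt%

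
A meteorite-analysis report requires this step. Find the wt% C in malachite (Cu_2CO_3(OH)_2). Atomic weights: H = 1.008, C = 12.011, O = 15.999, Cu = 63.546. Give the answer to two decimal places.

Molar mass of Cu_2CO_3(OH)_2: 2×63.546 + 1×12.011 + 5×15.999 + 2×1.008 = 221.114 g/mol.
Mass of C per formula unit: 1 × 12.011 = 12.011 g.
Weight fraction C = 12.011 / 221.114 = 0.0543.

5.43 wt%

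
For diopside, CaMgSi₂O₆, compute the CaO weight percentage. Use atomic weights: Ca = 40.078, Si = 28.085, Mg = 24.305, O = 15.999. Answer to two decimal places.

25.90 wt%

Formula mass = 216.547 g/mol.
1 Ca → 1.0000 mol CaO per formula unit; M(CaO) = 56.077, so CaO mass = 56.077 g.
56.077/216.547 × 100 = 25.90 wt%.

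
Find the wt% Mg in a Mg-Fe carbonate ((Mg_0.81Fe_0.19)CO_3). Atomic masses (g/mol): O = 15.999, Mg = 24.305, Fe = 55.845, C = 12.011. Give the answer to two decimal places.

Formula mass = 0.81×24.305 + 0.19×55.845 + 1×12.011 + 3×15.999 = 90.306 g/mol, of which 19.687 g is Mg.
So Mg makes up 19.687/90.306 = 0.2180 of the mass, i.e. 21.80%.

21.80 mass %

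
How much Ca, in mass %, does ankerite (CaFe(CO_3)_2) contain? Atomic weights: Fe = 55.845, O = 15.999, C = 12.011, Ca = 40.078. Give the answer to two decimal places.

Formula mass = 1·40.078 + 1·55.845 + 2·12.011 + 6·15.999 = 215.939 g/mol, of which 40.078 g is Ca.
So Ca makes up 40.078/215.939 = 0.1856 of the mass, i.e. 18.56%.

18.56 mass %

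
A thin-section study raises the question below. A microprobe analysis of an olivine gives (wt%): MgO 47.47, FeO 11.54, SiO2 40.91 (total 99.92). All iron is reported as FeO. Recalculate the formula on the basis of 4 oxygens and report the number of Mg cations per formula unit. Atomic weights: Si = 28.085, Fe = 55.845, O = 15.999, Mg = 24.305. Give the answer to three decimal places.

47.47 wt% MgO ÷ 40.304 g/mol = 1.17780 mol, giving 1.17780 Mg and 1.17780 O.
11.54 wt% FeO ÷ 71.844 g/mol = 0.16063 mol, giving 0.16063 Fe and 0.16063 O.
40.91 wt% SiO2 ÷ 60.083 g/mol = 0.68089 mol, giving 0.68089 Si and 1.36178 O.
Oxygen sums to 2.70021; scaling by 4/2.70021 = 1.48137 puts the formula on 4 O.
Mg: 1.17780 × 1.48137 = 1.745 atoms per formula unit.

1.745 Mg apfu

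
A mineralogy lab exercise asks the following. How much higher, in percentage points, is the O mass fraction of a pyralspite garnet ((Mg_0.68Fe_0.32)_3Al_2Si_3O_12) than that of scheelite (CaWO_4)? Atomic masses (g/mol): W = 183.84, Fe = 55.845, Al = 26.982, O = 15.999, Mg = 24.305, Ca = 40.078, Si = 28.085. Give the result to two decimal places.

O in (Mg_0.68Fe_0.32)_3Al_2Si_3O_12: molar mass 433.400 g/mol; 12×15.999 = 191.988 g → 44.30 wt%.
O in CaWO_4: molar mass 287.914 g/mol; 4×15.999 = 63.996 g → 22.23 wt%.
Difference = 44.30 − 22.23 = 22.07 percentage points.

22.07 percentage points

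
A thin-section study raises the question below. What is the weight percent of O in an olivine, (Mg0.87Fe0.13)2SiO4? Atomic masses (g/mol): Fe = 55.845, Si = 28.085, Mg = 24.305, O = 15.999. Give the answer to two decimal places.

M((Mg0.87Fe0.13)2SiO4) = 148.891 g/mol.
O contributes 4 × 15.999 = 63.996 g per mole.
63.996/148.891 = 0.4298 → 42.98%.

42.98 mass %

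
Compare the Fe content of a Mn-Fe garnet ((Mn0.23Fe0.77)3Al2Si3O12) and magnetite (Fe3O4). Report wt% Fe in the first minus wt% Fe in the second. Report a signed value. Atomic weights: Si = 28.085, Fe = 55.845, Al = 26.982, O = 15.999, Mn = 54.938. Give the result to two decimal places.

M((Mn0.23Fe0.77)3Al2Si3O12) = 497.116 g/mol, so wt% Fe = 129.002/497.116 × 100 = 25.95%.
M(Fe3O4) = 231.531 g/mol, so wt% Fe = 167.535/231.531 × 100 = 72.36%.
25.95 − 72.36 = -46.41 pp.

-46.41 percentage points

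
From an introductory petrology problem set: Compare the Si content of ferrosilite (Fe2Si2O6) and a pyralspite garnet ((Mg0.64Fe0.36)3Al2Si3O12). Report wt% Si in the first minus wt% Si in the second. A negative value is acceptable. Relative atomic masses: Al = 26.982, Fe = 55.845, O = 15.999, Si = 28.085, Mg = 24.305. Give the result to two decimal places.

First mineral: 56.170 g Si in 263.854 g formula = 21.29 wt% Si.
Second mineral: 84.255 g Si in 437.185 g formula = 19.27 wt% Si.
21.29% − 19.27% gives a difference of 2.02 percentage points.

2.02 percentage points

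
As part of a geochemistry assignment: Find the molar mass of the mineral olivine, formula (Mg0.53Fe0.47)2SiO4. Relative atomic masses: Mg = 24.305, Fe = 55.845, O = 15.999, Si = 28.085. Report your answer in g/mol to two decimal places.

170.34 g/mol

Mg: 1.06 × 24.305 = 25.7633
Fe: 0.94 × 55.845 = 52.4943
Si: 1 × 28.085 = 28.0850
O: 4 × 15.999 = 63.9960
Summing the contributions gives the formula mass.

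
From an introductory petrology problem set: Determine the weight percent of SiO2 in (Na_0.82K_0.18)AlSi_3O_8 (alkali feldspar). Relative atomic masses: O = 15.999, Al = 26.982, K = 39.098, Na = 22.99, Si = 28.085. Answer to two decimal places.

Formula mass = 265.118 g/mol.
3 Si → 3.0000 mol SiO2 per formula unit; M(SiO2) = 60.083, so SiO2 mass = 180.249 g.
180.249/265.118 × 100 = 67.99 wt%.

67.99 wt%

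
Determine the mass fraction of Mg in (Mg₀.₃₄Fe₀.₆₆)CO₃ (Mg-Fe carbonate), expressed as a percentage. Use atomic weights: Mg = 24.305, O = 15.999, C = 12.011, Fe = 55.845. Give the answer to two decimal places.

M((Mg₀.₃₄Fe₀.₆₆)CO₃) = 105.129 g/mol.
Mg contributes 0.34 × 24.305 = 8.264 g per mole.
8.264/105.129 = 0.0786 → 7.86%.

7.86 weight percent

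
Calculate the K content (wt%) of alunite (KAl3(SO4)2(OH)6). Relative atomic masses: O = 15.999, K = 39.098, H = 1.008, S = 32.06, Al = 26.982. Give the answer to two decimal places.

M(KAl3(SO4)2(OH)6) = 414.198 g/mol.
K contributes 1 × 39.098 = 39.098 g per mole.
39.098/414.198 = 0.0944 → 9.44%.

9.44 wt%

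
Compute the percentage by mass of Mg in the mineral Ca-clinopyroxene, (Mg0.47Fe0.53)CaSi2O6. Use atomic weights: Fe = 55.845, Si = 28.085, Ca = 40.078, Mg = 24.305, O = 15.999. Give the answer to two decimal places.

4.90 weight percent

Formula mass = 0.47*24.305 + 0.53*55.845 + 1*40.078 + 2*28.085 + 6*15.999 = 233.263 g/mol, of which 11.423 g is Mg.
So Mg makes up 11.423/233.263 = 0.0490 of the mass, i.e. 4.90%.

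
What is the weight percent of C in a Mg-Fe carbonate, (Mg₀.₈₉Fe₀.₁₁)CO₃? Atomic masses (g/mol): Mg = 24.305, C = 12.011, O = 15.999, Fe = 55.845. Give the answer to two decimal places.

Molar mass of (Mg₀.₈₉Fe₀.₁₁)CO₃: 0.89×24.305 + 0.11×55.845 + 1×12.011 + 3×15.999 = 87.782 g/mol.
Mass of C per formula unit: 1 × 12.011 = 12.011 g.
Weight fraction C = 12.011 / 87.782 = 0.1368.

13.68 mass %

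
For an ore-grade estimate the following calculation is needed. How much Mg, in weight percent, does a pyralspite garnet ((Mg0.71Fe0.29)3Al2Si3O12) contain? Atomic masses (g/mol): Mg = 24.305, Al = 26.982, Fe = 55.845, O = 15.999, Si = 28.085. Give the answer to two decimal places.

Formula mass = 2.13*24.305 + 0.87*55.845 + 2*26.982 + 3*28.085 + 12*15.999 = 430.562 g/mol, of which 51.770 g is Mg.
So Mg makes up 51.770/430.562 = 0.1202 of the mass, i.e. 12.02%.

12.02 weight percent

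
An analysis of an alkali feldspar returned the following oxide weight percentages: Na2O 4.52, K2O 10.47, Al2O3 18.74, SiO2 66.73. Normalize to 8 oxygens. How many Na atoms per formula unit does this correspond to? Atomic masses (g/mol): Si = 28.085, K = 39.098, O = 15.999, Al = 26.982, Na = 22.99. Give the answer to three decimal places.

Na2O (M=61.979): mol = 0.07293; Na = 0.14586, O = 0.07293.
K2O (M=94.195): mol = 0.11115; K = 0.22230, O = 0.11115.
Al2O3 (M=101.961): mol = 0.18380; Al = 0.36760, O = 0.55140.
SiO2 (M=60.083): mol = 1.11063; Si = 1.11063, O = 2.22126.
ΣO = 2.95674; factor = 8/ΣO = 2.70568.
Na apfu = 0.14586 × 2.70568 = 0.395.

0.395 Na apfu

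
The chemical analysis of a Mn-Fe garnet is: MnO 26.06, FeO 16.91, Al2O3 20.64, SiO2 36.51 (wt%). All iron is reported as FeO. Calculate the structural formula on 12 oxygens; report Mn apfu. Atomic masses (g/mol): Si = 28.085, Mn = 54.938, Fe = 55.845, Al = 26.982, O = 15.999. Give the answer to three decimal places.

MnO (M=70.937): mol = 0.36737; Mn = 0.36737, O = 0.36737.
FeO (M=71.844): mol = 0.23537; Fe = 0.23537, O = 0.23537.
Al2O3 (M=101.961): mol = 0.20243; Al = 0.40486, O = 0.60729.
SiO2 (M=60.083): mol = 0.60766; Si = 0.60766, O = 1.21532.
ΣO = 2.42535; factor = 12/ΣO = 4.94774.
Mn apfu = 0.36737 × 4.94774 = 1.818.

1.818 Mn apfu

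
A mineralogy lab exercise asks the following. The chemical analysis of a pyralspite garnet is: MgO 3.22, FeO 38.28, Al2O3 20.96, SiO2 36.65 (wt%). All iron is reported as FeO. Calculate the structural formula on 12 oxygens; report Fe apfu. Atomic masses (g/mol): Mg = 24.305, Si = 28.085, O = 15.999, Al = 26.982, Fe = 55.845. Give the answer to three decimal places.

3.22 wt% MgO ÷ 40.304 g/mol = 0.07989 mol, giving 0.07989 Mg and 0.07989 O.
38.28 wt% FeO ÷ 71.844 g/mol = 0.53282 mol, giving 0.53282 Fe and 0.53282 O.
20.96 wt% Al2O3 ÷ 101.961 g/mol = 0.20557 mol, giving 0.41114 Al and 0.61671 O.
36.65 wt% SiO2 ÷ 60.083 g/mol = 0.60999 mol, giving 0.60999 Si and 1.21998 O.
Oxygen sums to 2.44940; scaling by 12/2.44940 = 4.89916 puts the formula on 12 O.
Fe: 0.53282 × 4.89916 = 2.610 atoms per formula unit.

2.610 Fe apfu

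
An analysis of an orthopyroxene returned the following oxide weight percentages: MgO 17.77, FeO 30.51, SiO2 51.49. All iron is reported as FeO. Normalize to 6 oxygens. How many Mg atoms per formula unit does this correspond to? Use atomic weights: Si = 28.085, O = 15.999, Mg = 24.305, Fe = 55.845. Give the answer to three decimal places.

MgO (M=40.304): mol = 0.44090; Mg = 0.44090, O = 0.44090.
FeO (M=71.844): mol = 0.42467; Fe = 0.42467, O = 0.42467.
SiO2 (M=60.083): mol = 0.85698; Si = 0.85698, O = 1.71396.
ΣO = 2.57953; factor = 6/ΣO = 2.32601.
Mg apfu = 0.44090 × 2.32601 = 1.026.

1.026 Mg apfu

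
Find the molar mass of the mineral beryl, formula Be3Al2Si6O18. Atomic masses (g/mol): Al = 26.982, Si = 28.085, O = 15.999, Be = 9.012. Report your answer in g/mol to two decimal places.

537.49 g/mol

The formula mass is the sum 3*9.012 + 2*26.982 + 6*28.085 + 18*15.999.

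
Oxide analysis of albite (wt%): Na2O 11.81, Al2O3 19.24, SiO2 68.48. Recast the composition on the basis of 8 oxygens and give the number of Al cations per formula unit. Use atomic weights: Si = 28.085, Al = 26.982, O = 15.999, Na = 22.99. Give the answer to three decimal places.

0.994 Al apfu

11.81 wt% Na2O ÷ 61.979 g/mol = 0.19055 mol, giving 0.38110 Na and 0.19055 O.
19.24 wt% Al2O3 ÷ 101.961 g/mol = 0.18870 mol, giving 0.37740 Al and 0.56610 O.
68.48 wt% SiO2 ÷ 60.083 g/mol = 1.13976 mol, giving 1.13976 Si and 2.27952 O.
Oxygen sums to 3.03617; scaling by 8/3.03617 = 2.63490 puts the formula on 8 O.
Al: 0.37740 × 2.63490 = 0.994 atoms per formula unit.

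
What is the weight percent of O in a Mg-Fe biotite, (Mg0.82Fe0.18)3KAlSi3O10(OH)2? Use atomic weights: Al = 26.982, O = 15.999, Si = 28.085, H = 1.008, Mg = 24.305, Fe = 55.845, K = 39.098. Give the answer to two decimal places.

M((Mg0.82Fe0.18)3KAlSi3O10(OH)2) = 434.286 g/mol.
O contributes 12 × 15.999 = 191.988 g per mole.
191.988/434.286 = 0.4421 → 44.21%.

44.21 weight percent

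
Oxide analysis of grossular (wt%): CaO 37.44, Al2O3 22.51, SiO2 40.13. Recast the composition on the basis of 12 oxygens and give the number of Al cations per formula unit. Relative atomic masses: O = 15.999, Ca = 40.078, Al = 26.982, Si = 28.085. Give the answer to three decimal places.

37.44 wt% CaO ÷ 56.077 g/mol = 0.66765 mol, giving 0.66765 Ca and 0.66765 O.
22.51 wt% Al2O3 ÷ 101.961 g/mol = 0.22077 mol, giving 0.44154 Al and 0.66231 O.
40.13 wt% SiO2 ÷ 60.083 g/mol = 0.66791 mol, giving 0.66791 Si and 1.33582 O.
Oxygen sums to 2.66578; scaling by 12/2.66578 = 4.50150 puts the formula on 12 O.
Al: 0.44154 × 4.50150 = 1.988 atoms per formula unit.

1.988 Al apfu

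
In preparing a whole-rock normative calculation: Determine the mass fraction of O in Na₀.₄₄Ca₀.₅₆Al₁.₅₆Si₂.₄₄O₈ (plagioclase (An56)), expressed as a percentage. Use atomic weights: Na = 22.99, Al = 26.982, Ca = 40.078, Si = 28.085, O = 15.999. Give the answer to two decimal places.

M(Na₀.₄₄Ca₀.₅₆Al₁.₅₆Si₂.₄₄O₈) = 271.171 g/mol.
O contributes 8 × 15.999 = 127.992 g per mole.
127.992/271.171 = 0.4720 → 47.20%.

47.20 mass %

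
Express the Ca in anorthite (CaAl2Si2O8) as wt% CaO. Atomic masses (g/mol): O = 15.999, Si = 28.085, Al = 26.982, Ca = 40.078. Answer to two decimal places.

20.16 wt%

Molar mass of CaAl2Si2O8 = 1×40.078 + 2×26.982 + 2×28.085 + 8×15.999 = 278.204 g/mol.
Each formula unit contains 1 Ca, equivalent to 1/1 = 1.0000 mol CaO.
M(CaO) = 1×40.078 + 1×15.999 = 56.077 g/mol.
Mass of CaO per formula unit = 1.0000 × 56.077 = 56.077 g.
CaO wt% = 56.077 / 278.204 × 100 = 20.16%.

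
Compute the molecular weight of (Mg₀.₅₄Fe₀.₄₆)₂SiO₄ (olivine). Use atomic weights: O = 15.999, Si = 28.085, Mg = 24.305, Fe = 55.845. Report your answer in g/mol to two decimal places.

169.71 g/mol

Mg: 1.08 × 24.305 = 26.2494
Fe: 0.92 × 55.845 = 51.3774
Si: 1 × 28.085 = 28.0850
O: 4 × 15.999 = 63.9960
Summing the contributions gives the formula mass.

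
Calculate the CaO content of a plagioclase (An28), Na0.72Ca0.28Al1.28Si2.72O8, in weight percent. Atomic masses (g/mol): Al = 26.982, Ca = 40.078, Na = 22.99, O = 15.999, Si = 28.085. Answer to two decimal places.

Formula mass = 266.695 g/mol.
0.28 Ca → 0.2800 mol CaO per formula unit; M(CaO) = 56.077, so CaO mass = 15.702 g.
15.702/266.695 × 100 = 5.89 wt%.

5.89 wt%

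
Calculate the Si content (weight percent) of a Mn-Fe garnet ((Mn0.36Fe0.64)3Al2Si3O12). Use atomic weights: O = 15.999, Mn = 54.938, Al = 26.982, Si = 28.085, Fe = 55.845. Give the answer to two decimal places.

16.96 weight percent

Formula mass = 1.08×54.938 + 1.92×55.845 + 2×26.982 + 3×28.085 + 12×15.999 = 496.762 g/mol, of which 84.255 g is Si.
So Si makes up 84.255/496.762 = 0.1696 of the mass, i.e. 16.96%.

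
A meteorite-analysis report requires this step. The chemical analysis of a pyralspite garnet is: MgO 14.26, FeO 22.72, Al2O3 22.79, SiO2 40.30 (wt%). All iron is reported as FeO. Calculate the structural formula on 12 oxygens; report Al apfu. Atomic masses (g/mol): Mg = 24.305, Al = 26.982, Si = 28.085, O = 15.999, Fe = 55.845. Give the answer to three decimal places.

MgO: 14.26/40.304 = 0.35381 mol → 0.35381 mol Mg, 0.35381 mol O.
FeO: 22.72/71.844 = 0.31624 mol → 0.31624 mol Fe, 0.31624 mol O.
Al2O3: 22.79/101.961 = 0.22352 mol → 0.44704 mol Al, 0.67056 mol O.
SiO2: 40.30/60.083 = 0.67074 mol → 0.67074 mol Si, 1.34148 mol O.
Total oxygen = 2.68209 mol. Normalization factor = 12/2.68209 = 4.47412.
Al per 12 O = 0.44704 × 4.47412 = 2.000.

2.000 Al apfu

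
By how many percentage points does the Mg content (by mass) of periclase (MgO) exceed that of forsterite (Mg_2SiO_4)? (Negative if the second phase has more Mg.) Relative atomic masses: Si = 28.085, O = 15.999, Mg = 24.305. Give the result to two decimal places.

First mineral: 24.305 g Mg in 40.304 g formula = 60.30 wt% Mg.
Second mineral: 48.610 g Mg in 140.691 g formula = 34.55 wt% Mg.
60.30% − 34.55% gives a difference of 25.75 percentage points.

25.75 percentage points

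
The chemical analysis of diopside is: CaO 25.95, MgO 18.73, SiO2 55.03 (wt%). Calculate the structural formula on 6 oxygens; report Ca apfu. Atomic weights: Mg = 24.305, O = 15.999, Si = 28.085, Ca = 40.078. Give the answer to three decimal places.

1.006 Ca apfu

CaO: 25.95/56.077 = 0.46276 mol → 0.46276 mol Ca, 0.46276 mol O.
MgO: 18.73/40.304 = 0.46472 mol → 0.46472 mol Mg, 0.46472 mol O.
SiO2: 55.03/60.083 = 0.91590 mol → 0.91590 mol Si, 1.83180 mol O.
Total oxygen = 2.75928 mol. Normalization factor = 6/2.75928 = 2.17448.
Ca per 6 O = 0.46276 × 2.17448 = 1.006.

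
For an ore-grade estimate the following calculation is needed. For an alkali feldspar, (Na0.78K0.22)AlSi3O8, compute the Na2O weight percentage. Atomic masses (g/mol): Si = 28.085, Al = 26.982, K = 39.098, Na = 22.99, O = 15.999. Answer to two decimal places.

9.10 wt%

M((Na0.78K0.22)AlSi3O8) = 265.763 g/mol; M(Na2O) = 61.979 g/mol.
Moles Na2O per formula unit = 0.78 Na ÷ 2 = 0.3900.
Na2O fraction = (0.3900 × 61.979) / 265.763 = 24.172/265.763 = 0.0910.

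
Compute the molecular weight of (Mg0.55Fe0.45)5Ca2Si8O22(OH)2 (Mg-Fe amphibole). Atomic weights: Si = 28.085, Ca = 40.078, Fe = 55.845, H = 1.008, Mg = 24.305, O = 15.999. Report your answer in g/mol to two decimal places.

M = 2.75·24.305 + 2.25·55.845 + 2·40.078 + 8·28.085 + 24·15.999 + 2·1.008

883.32 g/mol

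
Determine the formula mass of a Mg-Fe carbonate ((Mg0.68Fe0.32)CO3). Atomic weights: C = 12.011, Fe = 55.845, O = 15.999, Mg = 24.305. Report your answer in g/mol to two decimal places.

94.41 g/mol

The formula mass is the sum 0.68×24.305 + 0.32×55.845 + 1×12.011 + 3×15.999.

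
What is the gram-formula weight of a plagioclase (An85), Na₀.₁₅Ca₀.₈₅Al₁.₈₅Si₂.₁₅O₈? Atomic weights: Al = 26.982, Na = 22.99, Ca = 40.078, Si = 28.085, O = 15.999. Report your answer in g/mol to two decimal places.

M = 0.15·22.99 + 0.85·40.078 + 1.85·26.982 + 2.15·28.085 + 8·15.999

275.81 g/mol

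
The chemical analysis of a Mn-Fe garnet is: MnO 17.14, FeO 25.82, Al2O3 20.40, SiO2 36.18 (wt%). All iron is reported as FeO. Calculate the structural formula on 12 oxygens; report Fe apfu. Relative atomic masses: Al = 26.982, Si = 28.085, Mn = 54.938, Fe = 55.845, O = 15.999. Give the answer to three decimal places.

1.793 Fe apfu

17.14 wt% MnO ÷ 70.937 g/mol = 0.24162 mol, giving 0.24162 Mn and 0.24162 O.
25.82 wt% FeO ÷ 71.844 g/mol = 0.35939 mol, giving 0.35939 Fe and 0.35939 O.
20.40 wt% Al2O3 ÷ 101.961 g/mol = 0.20008 mol, giving 0.40016 Al and 0.60024 O.
36.18 wt% SiO2 ÷ 60.083 g/mol = 0.60217 mol, giving 0.60217 Si and 1.20434 O.
Oxygen sums to 2.40559; scaling by 12/2.40559 = 4.98838 puts the formula on 12 O.
Fe: 0.35939 × 4.98838 = 1.793 atoms per formula unit.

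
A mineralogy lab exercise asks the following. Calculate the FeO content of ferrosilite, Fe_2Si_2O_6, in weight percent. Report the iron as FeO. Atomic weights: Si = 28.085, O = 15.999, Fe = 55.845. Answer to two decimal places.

Formula mass = 263.854 g/mol.
2 Fe → 2.0000 mol FeO per formula unit; M(FeO) = 71.844, so FeO mass = 143.688 g.
143.688/263.854 × 100 = 54.46 wt%.

54.46 wt%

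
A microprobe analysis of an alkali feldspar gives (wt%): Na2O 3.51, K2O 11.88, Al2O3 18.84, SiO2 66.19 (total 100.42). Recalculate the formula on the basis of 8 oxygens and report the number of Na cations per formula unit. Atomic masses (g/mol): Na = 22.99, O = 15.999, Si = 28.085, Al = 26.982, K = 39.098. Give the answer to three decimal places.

Na2O (M=61.979): mol = 0.05663; Na = 0.11326, O = 0.05663.
K2O (M=94.195): mol = 0.12612; K = 0.25224, O = 0.12612.
Al2O3 (M=101.961): mol = 0.18478; Al = 0.36956, O = 0.55434.
SiO2 (M=60.083): mol = 1.10164; Si = 1.10164, O = 2.20328.
ΣO = 2.94037; factor = 8/ΣO = 2.72075.
Na apfu = 0.11326 × 2.72075 = 0.308.

0.308 Na apfu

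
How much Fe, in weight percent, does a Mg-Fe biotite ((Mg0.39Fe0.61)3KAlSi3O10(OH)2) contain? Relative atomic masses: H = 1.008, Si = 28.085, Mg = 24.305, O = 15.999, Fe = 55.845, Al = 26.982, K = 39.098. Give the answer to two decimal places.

M((Mg0.39Fe0.61)3KAlSi3O10(OH)2) = 474.972 g/mol.
Fe contributes 1.83 × 55.845 = 102.196 g per mole.
102.196/474.972 = 0.2152 → 21.52%.

21.52 weight percent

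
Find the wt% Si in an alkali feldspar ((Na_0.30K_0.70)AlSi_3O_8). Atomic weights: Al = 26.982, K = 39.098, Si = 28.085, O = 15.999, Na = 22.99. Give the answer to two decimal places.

30.81 mass %

Molar mass of (Na_0.30K_0.70)AlSi_3O_8: 0.30*22.99 + 0.70*39.098 + 1*26.982 + 3*28.085 + 8*15.999 = 273.495 g/mol.
Mass of Si per formula unit: 3 × 28.085 = 84.255 g.
Weight fraction Si = 84.255 / 273.495 = 0.3081.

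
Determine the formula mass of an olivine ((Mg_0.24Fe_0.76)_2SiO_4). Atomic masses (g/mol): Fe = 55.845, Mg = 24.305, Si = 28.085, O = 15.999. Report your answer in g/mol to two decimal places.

Mg: 0.48 × 24.305 = 11.6664
Fe: 1.52 × 55.845 = 84.8844
Si: 1 × 28.085 = 28.0850
O: 4 × 15.999 = 63.9960
Summing the contributions gives the formula mass.

188.63 g/mol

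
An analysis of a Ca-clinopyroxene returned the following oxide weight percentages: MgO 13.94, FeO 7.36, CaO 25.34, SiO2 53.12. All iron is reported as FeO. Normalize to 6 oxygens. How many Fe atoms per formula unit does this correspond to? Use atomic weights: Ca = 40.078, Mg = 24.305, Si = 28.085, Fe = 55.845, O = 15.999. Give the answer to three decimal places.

13.94 wt% MgO ÷ 40.304 g/mol = 0.34587 mol, giving 0.34587 Mg and 0.34587 O.
7.36 wt% FeO ÷ 71.844 g/mol = 0.10244 mol, giving 0.10244 Fe and 0.10244 O.
25.34 wt% CaO ÷ 56.077 g/mol = 0.45188 mol, giving 0.45188 Ca and 0.45188 O.
53.12 wt% SiO2 ÷ 60.083 g/mol = 0.88411 mol, giving 0.88411 Si and 1.76822 O.
Oxygen sums to 2.66841; scaling by 6/2.66841 = 2.24853 puts the formula on 6 O.
Fe: 0.10244 × 2.24853 = 0.230 atoms per formula unit.

0.230 Fe apfu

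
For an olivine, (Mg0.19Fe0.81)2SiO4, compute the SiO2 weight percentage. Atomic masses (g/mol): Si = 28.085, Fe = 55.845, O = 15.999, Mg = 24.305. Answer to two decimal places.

31.33 wt%

Molar mass of (Mg0.19Fe0.81)2SiO4 = 0.38*24.305 + 1.62*55.845 + 1*28.085 + 4*15.999 = 191.786 g/mol.
Each formula unit contains 1 Si, equivalent to 1/1 = 1.0000 mol SiO2.
M(SiO2) = 1×28.085 + 2×15.999 = 60.083 g/mol.
Mass of SiO2 per formula unit = 1.0000 × 60.083 = 60.083 g.
SiO2 wt% = 60.083 / 191.786 × 100 = 31.33%.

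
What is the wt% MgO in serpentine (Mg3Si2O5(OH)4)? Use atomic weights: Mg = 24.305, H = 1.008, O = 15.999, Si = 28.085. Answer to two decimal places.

43.63 wt%

Molar mass of Mg3Si2O5(OH)4 = 3*24.305 + 2*28.085 + 9*15.999 + 4*1.008 = 277.108 g/mol.
Each formula unit contains 3 Mg, equivalent to 3/1 = 3.0000 mol MgO.
M(MgO) = 1×24.305 + 1×15.999 = 40.304 g/mol.
Mass of MgO per formula unit = 3.0000 × 40.304 = 120.912 g.
MgO wt% = 120.912 / 277.108 × 100 = 43.63%.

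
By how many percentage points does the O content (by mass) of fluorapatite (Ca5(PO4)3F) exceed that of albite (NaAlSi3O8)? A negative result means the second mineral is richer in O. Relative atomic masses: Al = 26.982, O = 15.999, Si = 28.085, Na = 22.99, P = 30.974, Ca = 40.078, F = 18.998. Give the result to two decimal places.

-10.74 percentage points

First mineral: 191.988 g O in 504.298 g formula = 38.07 wt% O.
Second mineral: 127.992 g O in 262.219 g formula = 48.81 wt% O.
38.07% − 48.81% gives a difference of -10.74 percentage points.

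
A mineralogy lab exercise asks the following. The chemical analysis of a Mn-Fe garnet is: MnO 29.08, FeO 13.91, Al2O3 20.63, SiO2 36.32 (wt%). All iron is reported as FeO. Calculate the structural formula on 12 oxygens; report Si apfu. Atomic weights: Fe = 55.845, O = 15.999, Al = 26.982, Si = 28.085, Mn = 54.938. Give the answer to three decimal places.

2.998 Si apfu

MnO: 29.08/70.937 = 0.40994 mol → 0.40994 mol Mn, 0.40994 mol O.
FeO: 13.91/71.844 = 0.19361 mol → 0.19361 mol Fe, 0.19361 mol O.
Al2O3: 20.63/101.961 = 0.20233 mol → 0.40466 mol Al, 0.60699 mol O.
SiO2: 36.32/60.083 = 0.60450 mol → 0.60450 mol Si, 1.20900 mol O.
Total oxygen = 2.41954 mol. Normalization factor = 12/2.41954 = 4.95962.
Si per 12 O = 0.60450 × 4.95962 = 2.998.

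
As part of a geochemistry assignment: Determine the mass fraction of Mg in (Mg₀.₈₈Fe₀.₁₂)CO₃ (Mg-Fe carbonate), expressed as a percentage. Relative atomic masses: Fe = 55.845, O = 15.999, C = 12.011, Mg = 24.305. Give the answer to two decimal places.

Formula mass = 0.88×24.305 + 0.12×55.845 + 1×12.011 + 3×15.999 = 88.098 g/mol, of which 21.388 g is Mg.
So Mg makes up 21.388/88.098 = 0.2428 of the mass, i.e. 24.28%.

24.28 wt%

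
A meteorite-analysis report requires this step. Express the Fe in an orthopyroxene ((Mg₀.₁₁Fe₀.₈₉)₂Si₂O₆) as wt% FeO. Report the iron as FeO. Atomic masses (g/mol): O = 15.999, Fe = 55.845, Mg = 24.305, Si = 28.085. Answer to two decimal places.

Formula mass = 256.915 g/mol.
1.78 Fe → 1.7800 mol FeO per formula unit; M(FeO) = 71.844, so FeO mass = 127.882 g.
127.882/256.915 × 100 = 49.78 wt%.

49.78 wt%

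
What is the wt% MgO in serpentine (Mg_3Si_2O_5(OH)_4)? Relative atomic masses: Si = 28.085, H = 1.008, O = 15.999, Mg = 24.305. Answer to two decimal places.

43.63 wt%

Molar mass of Mg_3Si_2O_5(OH)_4 = 3·24.305 + 2·28.085 + 9·15.999 + 4·1.008 = 277.108 g/mol.
Each formula unit contains 3 Mg, equivalent to 3/1 = 3.0000 mol MgO.
M(MgO) = 1×24.305 + 1×15.999 = 40.304 g/mol.
Mass of MgO per formula unit = 3.0000 × 40.304 = 120.912 g.
MgO wt% = 120.912 / 277.108 × 100 = 43.63%.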